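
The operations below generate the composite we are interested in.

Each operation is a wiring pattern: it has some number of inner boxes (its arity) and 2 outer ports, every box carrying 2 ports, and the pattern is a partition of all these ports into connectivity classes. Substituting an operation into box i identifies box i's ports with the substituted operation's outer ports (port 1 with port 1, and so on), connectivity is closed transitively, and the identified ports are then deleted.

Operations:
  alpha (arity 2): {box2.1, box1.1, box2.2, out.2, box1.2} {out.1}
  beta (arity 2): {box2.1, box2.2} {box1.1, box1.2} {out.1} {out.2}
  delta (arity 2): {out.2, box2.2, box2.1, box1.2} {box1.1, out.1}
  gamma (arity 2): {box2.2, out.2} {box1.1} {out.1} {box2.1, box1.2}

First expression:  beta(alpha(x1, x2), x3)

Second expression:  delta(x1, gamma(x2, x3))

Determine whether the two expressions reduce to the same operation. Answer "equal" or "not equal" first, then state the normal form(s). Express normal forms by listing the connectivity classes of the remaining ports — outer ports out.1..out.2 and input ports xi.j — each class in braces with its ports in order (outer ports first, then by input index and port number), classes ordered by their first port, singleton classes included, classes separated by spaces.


The first expression, normalized: {out.1} {out.2} {x1.1, x1.2, x2.1, x2.2} {x3.1, x3.2}
The second expression, normalized: {out.1, x1.1} {out.2, x1.2, x3.2} {x2.1} {x2.2, x3.1}
Different reductions; not equal.

not equal; the first gives {out.1} {out.2} {x1.1, x1.2, x2.1, x2.2} {x3.1, x3.2} and the second {out.1, x1.1} {out.2, x1.2, x3.2} {x2.1} {x2.2, x3.1}


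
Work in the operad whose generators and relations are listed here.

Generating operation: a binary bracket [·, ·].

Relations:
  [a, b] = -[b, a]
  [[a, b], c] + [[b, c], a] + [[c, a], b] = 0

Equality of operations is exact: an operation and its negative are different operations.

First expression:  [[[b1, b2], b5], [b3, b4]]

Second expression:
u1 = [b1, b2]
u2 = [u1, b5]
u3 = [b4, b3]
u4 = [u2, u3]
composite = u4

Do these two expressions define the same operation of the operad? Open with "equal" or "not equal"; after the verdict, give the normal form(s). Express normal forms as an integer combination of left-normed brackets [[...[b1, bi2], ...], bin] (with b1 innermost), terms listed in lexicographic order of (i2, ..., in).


not equal: they reduce to [[[[b1, b2], b5], b3], b4] - [[[[b1, b2], b5], b4], b3] and -[[[[b1, b2], b5], b3], b4] + [[[[b1, b2], b5], b4], b3]

The first expression, normalized: [[[[b1, b2], b5], b3], b4] - [[[[b1, b2], b5], b4], b3]
The second expression, normalized: -[[[[b1, b2], b5], b3], b4] + [[[[b1, b2], b5], b4], b3]
The normal forms differ: not equal.


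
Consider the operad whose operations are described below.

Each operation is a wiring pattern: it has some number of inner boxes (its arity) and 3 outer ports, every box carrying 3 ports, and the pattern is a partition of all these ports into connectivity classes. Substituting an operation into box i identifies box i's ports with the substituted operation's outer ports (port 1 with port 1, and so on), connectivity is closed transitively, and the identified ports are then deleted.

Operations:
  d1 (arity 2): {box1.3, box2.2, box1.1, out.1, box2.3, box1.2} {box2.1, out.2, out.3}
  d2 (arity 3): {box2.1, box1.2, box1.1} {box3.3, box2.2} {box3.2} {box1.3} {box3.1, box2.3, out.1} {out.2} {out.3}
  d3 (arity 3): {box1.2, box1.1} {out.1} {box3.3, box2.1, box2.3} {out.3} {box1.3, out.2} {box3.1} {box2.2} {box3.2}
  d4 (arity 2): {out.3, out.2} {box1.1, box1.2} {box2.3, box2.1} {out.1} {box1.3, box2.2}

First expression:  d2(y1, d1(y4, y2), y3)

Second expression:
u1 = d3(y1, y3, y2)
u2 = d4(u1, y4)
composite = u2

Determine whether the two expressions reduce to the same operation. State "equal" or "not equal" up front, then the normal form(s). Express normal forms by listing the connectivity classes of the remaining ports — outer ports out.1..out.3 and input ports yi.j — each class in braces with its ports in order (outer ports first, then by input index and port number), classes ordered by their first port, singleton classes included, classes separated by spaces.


The first expression, normalized: {out.1, y2.1, y3.1, y3.3} {out.2} {out.3} {y1.1, y1.2, y2.2, y2.3, y4.1, y4.2, y4.3} {y1.3} {y3.2}
The second expression, normalized: {out.1} {out.2, out.3} {y1.1, y1.2} {y1.3} {y2.1} {y2.2} {y2.3, y3.1, y3.3} {y3.2} {y4.1, y4.3} {y4.2}
No match — not equal.

not equal — first {out.1, y2.1, y3.1, y3.3} {out.2} {out.3} {y1.1, y1.2, y2.2, y2.3, y4.1, y4.2, y4.3} {y1.3} {y3.2}, second {out.1} {out.2, out.3} {y1.1, y1.2} {y1.3} {y2.1} {y2.2} {y2.3, y3.1, y3.3} {y3.2} {y4.1, y4.3} {y4.2}


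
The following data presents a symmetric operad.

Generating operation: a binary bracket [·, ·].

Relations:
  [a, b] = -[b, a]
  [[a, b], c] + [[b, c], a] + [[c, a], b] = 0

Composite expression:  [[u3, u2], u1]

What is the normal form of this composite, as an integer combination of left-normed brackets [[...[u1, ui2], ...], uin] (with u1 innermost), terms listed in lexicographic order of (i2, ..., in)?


[[u1, u2], u3] - [[u1, u3], u2]

Skip Jacobi rewriting: expand, keep u1-initial words, read off terms.
Composite bracket: [[u3, u2], u1]
Under [a, b] = ab - ba we get 4 signed associative words (2^2 = 4).
Words beginning with u1 determine it all:
  word u1u2u3 has sign +1, contributing +[[u1, u2], u3]
  word u1u3u2 has sign -1, contributing -[[u1, u3], u2]


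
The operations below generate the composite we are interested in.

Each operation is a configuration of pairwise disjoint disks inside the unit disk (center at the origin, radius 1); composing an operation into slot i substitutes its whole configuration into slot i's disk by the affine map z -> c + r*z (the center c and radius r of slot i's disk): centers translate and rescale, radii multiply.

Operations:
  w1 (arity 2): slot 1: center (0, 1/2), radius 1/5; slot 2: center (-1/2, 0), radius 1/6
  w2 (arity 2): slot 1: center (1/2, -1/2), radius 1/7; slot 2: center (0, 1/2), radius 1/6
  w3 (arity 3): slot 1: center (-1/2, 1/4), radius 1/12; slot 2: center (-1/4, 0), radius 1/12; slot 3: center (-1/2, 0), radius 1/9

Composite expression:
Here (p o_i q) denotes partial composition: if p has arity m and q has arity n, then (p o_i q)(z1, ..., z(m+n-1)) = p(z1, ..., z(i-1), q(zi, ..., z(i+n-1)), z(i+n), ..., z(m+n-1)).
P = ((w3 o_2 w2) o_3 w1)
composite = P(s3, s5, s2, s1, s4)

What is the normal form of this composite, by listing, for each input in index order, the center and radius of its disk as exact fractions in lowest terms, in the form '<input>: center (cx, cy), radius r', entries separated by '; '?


s1: center (-37/144, 1/24), radius 1/432; s2: center (-1/4, 7/144), radius 1/360; s3: center (-1/2, 1/4), radius 1/12; s4: center (-1/2, 0), radius 1/9; s5: center (-5/24, -1/24), radius 1/84

Only the slot chain above each s matters under w3; compose those maps.
for s3, the 1-step affine chain lands on center (-1/2, 1/4), radius 1/12
for s5, the 2-step affine chain lands on center (-5/24, -1/24), radius 1/84
for s2, the 3-step affine chain lands on center (-1/4, 7/144), radius 1/360
for s1, the 3-step affine chain lands on center (-37/144, 1/24), radius 1/432
for s4, the 1-step affine chain lands on center (-1/2, 0), radius 1/9


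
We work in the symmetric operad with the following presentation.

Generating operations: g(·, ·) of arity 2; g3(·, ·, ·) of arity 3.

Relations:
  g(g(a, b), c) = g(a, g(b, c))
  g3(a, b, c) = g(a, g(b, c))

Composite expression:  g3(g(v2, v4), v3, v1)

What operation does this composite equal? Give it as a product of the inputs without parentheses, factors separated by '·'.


v2 · v4 · v3 · v1

Every regrouping of g3 is equal, so read the v-inputs in written order.
g(v2, v4) unparenthesizes to v2 · v4
g3(g(v2, v4), v3, v1) unparenthesizes to v2 · v4 · v3 · v1


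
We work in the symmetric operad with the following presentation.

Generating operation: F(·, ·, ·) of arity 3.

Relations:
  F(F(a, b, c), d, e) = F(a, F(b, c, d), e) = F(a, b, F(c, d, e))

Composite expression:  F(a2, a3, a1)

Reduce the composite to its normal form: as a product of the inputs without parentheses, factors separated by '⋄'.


a2 ⋄ a3 ⋄ a1

All parenthesizations of F agree; list the a-inputs left to right.
F(a2, a3, a1) collapses to a2 ⋄ a3 ⋄ a1


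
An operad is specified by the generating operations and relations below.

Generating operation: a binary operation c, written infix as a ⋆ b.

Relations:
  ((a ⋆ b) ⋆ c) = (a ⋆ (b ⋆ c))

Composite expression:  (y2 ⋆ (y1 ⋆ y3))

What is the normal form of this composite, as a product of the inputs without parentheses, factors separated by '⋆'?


Key point: c is associative — brackets drop, the y-order remains.
(y1 ⋆ y3) reduces to y1 ⋆ y3
(y2 ⋆ (y1 ⋆ y3)) reduces to y2 ⋆ y1 ⋆ y3

y2 ⋆ y1 ⋆ y3


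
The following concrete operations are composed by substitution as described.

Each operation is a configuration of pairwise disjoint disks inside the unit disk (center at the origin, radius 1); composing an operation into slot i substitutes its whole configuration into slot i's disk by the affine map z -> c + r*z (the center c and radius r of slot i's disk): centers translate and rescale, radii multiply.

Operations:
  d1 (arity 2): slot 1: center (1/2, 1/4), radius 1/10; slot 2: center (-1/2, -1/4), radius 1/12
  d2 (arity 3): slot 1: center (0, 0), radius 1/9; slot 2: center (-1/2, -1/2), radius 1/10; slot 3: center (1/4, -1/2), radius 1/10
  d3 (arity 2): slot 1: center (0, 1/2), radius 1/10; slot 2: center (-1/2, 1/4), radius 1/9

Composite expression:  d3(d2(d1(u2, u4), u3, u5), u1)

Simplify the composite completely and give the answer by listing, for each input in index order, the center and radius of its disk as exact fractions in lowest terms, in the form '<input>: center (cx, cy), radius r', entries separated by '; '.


Affine substitution under d3: radii multiply and u-centers shift.
for u2, the 3-step affine chain lands on center (1/180, 181/360), radius 1/900
for u4, the 3-step affine chain lands on center (-1/180, 179/360), radius 1/1080
for u3, the 2-step affine chain lands on center (-1/20, 9/20), radius 1/100
for u5, the 2-step affine chain lands on center (1/40, 9/20), radius 1/100
for u1, the 1-step affine chain lands on center (-1/2, 1/4), radius 1/9

u1: center (-1/2, 1/4), radius 1/9; u2: center (1/180, 181/360), radius 1/900; u3: center (-1/20, 9/20), radius 1/100; u4: center (-1/180, 179/360), radius 1/1080; u5: center (1/40, 9/20), radius 1/100


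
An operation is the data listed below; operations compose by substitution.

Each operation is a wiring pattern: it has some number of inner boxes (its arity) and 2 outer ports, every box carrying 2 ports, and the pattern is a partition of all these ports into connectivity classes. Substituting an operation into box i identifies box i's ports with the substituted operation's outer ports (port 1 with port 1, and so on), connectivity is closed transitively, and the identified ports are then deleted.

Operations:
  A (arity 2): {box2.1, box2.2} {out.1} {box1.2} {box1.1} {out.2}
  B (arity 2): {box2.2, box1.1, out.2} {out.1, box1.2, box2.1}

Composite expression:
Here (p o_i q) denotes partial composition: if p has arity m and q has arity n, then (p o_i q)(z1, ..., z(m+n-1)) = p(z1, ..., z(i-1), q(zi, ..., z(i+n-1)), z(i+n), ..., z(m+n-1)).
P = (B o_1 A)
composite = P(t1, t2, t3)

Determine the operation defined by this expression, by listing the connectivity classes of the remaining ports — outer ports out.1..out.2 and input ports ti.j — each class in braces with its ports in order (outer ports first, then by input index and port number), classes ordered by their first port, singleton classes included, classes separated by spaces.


Two ports join when wires chain via B-identified ports.
after A, the pattern on (t1, t2) reads {out.1} {out.2} {t1.1} {t1.2} {t2.1, t2.2} (out.j = its outer ports)
after B, the pattern on (t1, t2, t3) reads {out.1, t3.1} {out.2, t3.2} {t1.1} {t1.2} {t2.1, t2.2} (out.j = its outer ports)

{out.1, t3.1} {out.2, t3.2} {t1.1} {t1.2} {t2.1, t2.2}


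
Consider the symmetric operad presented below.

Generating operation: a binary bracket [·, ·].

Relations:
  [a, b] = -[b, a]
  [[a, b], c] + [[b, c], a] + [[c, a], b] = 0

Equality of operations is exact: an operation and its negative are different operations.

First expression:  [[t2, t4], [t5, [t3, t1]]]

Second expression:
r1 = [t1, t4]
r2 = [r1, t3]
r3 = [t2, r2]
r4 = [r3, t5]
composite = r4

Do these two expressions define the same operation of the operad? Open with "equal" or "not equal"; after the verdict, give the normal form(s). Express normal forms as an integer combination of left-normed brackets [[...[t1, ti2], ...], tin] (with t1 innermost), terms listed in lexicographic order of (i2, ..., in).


The first expression, normalized: -[[[[t1, t3], t5], t2], t4] + [[[[t1, t3], t5], t4], t2]
The second expression, normalized: -[[[[t1, t4], t3], t2], t5]
The forms do not match — not equal.

not equal; first: -[[[[t1, t3], t5], t2], t4] + [[[[t1, t3], t5], t4], t2]; second: -[[[[t1, t4], t3], t2], t5]


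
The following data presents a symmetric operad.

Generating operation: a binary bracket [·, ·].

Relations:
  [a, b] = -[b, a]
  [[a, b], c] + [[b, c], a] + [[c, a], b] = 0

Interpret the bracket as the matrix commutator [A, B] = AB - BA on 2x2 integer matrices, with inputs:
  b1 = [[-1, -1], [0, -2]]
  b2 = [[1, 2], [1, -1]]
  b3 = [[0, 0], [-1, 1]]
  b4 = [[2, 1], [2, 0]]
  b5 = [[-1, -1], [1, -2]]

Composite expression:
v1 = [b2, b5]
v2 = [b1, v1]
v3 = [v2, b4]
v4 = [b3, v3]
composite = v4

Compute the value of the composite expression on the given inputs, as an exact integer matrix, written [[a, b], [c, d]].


[b2, b5] = [[3, -4], [-1, -3]]
[b1, [b2, b5]] = [[1, 2], [1, -1]]
[[b1, [b2, b5]], b4] = [[3, -2], [-2, -3]]
[b3, [[b1, [b2, b5]], b4]] = [[-2, 2], [-8, 2]]

[[-2, 2], [-8, 2]]


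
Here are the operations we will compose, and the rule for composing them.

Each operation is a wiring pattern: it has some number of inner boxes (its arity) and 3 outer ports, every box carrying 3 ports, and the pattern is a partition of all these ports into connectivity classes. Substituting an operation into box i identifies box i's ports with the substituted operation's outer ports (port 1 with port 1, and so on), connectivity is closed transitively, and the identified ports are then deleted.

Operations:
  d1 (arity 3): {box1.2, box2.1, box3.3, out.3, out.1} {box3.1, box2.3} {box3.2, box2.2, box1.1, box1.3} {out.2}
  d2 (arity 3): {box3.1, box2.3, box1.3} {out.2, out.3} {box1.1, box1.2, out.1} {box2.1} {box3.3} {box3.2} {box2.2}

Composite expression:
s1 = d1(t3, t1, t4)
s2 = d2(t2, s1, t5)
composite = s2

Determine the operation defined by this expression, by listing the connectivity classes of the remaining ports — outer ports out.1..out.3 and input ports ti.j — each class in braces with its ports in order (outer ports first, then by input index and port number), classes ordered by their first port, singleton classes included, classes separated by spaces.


Substituting into d2 glues patterns; closure does the rest.
the subtree at d1 composes to {out.1, out.3, t1.1, t3.2, t4.3} {out.2} {t1.2, t3.1, t3.3, t4.2} {t1.3, t4.1} on (t3, t1, t4); out.j = own outer ports
the subtree at d2 composes to {out.1, t2.1, t2.2} {out.2, out.3} {t1.1, t2.3, t3.2, t4.3, t5.1} {t1.2, t3.1, t3.3, t4.2} {t1.3, t4.1} {t5.2} {t5.3} on (t2, t3, t1, t4, t5); out.j = own outer ports

{out.1, t2.1, t2.2} {out.2, out.3} {t1.1, t2.3, t3.2, t4.3, t5.1} {t1.2, t3.1, t3.3, t4.2} {t1.3, t4.1} {t5.2} {t5.3}


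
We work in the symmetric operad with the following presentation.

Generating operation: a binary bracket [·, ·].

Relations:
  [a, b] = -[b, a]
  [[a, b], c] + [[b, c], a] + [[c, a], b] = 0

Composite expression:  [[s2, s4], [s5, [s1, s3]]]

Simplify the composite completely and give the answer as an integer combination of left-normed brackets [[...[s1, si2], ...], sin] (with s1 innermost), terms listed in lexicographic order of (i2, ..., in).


[[[[s1, s3], s5], s2], s4] - [[[[s1, s3], s5], s4], s2]


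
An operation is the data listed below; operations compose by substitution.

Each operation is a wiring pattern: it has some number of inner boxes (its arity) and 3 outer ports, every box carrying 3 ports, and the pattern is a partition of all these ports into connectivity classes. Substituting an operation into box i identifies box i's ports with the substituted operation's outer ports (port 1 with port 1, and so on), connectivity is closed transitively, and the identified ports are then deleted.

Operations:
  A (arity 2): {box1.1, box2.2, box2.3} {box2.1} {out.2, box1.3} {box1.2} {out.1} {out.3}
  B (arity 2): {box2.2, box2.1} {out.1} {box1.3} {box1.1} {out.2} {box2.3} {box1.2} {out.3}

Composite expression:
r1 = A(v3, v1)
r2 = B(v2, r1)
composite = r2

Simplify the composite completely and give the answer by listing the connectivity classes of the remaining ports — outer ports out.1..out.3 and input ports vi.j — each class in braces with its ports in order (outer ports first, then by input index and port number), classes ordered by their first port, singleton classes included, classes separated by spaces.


{out.1} {out.2} {out.3} {v1.1} {v1.2, v1.3, v3.1} {v2.1} {v2.2} {v2.3} {v3.2} {v3.3}

Reachability decides: close wires over B-identified ports.
the subtree at A composes to {out.1} {out.2, v3.3} {out.3} {v1.1} {v1.2, v1.3, v3.1} {v3.2} on (v3, v1); out.j = own outer ports
the subtree at B composes to {out.1} {out.2} {out.3} {v1.1} {v1.2, v1.3, v3.1} {v2.1} {v2.2} {v2.3} {v3.2} {v3.3} on (v2, v3, v1); out.j = own outer ports


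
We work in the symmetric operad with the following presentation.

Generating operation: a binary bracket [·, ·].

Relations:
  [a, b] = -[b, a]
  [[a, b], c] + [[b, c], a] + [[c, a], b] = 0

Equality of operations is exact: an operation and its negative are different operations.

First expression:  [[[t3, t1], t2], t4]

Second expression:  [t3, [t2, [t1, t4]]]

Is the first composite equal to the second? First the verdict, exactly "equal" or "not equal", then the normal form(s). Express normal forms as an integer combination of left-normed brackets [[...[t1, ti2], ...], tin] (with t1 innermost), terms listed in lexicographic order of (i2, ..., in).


not equal — first -[[[t1, t3], t2], t4], second [[[t1, t4], t2], t3]


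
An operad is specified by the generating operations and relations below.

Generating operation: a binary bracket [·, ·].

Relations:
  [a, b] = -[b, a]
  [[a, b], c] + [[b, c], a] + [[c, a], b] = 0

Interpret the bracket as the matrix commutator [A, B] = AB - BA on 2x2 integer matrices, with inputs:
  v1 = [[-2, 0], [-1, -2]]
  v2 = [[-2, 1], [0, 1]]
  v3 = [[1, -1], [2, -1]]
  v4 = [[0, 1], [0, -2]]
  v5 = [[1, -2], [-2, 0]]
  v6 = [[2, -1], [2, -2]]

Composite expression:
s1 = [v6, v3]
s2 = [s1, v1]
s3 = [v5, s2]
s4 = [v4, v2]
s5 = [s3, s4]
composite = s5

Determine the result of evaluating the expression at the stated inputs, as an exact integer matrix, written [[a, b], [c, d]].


[[40, 0], [0, -40]]

[v6, v3] = [[0, -2], [-4, 0]]
[[v6, v3], v1] = [[2, 0], [0, -2]]
[v5, [[v6, v3], v1]] = [[0, 8], [-8, 0]]
[v4, v2] = [[0, 5], [0, 0]]
[[v5, [[v6, v3], v1]], [v4, v2]] = [[40, 0], [0, -40]]


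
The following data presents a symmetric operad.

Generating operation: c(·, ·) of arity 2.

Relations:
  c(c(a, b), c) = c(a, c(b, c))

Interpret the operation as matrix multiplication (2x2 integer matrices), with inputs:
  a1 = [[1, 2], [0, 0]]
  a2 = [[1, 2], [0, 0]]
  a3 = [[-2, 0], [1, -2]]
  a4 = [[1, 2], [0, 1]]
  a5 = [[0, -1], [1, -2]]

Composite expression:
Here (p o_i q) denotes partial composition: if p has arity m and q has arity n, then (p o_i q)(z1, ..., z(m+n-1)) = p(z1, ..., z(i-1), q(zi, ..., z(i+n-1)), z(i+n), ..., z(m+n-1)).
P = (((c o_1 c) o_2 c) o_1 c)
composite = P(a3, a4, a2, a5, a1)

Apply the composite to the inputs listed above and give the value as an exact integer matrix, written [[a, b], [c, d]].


[[-4, -8], [2, 4]]

c(a3, a4) = [[-2, -4], [1, 0]]
c(a2, a5) = [[2, -5], [0, 0]]
c(c(a3, a4), c(a2, a5)) = [[-4, 10], [2, -5]]
c(c(c(a3, a4), c(a2, a5)), a1) = [[-4, -8], [2, 4]]


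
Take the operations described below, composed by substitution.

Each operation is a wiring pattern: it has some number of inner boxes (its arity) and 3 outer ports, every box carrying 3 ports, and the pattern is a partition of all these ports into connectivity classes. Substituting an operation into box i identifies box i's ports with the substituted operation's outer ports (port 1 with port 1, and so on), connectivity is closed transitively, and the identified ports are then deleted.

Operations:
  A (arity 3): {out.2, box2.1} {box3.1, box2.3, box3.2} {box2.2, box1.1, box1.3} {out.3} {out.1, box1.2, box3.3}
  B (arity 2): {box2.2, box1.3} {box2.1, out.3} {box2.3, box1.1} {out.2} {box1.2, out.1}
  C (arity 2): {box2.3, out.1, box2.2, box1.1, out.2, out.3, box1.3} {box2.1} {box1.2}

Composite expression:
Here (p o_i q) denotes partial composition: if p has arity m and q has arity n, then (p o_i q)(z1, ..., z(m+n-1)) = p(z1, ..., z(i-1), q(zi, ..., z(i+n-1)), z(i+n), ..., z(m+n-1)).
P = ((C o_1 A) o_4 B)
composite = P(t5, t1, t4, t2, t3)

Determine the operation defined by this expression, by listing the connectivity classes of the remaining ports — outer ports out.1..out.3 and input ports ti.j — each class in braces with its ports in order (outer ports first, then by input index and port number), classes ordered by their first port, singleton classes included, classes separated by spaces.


{out.1, out.2, out.3, t3.1, t4.3, t5.2} {t1.1} {t1.2, t5.1, t5.3} {t1.3, t4.1, t4.2} {t2.1, t3.3} {t2.2} {t2.3, t3.2}

Connectivity passes through glued C-boundaries; trace each wire chain.
through A, on inputs (t5, t1, t4): {out.1, t4.3, t5.2} {out.2, t1.1} {out.3} {t1.2, t5.1, t5.3} {t1.3, t4.1, t4.2} (out.j = stage outer ports)
through B, on inputs (t2, t3): {out.1, t2.2} {out.2} {out.3, t3.1} {t2.1, t3.3} {t2.3, t3.2} (out.j = stage outer ports)
through C, on inputs (t5, t1, t4, t2, t3): {out.1, out.2, out.3, t3.1, t4.3, t5.2} {t1.1} {t1.2, t5.1, t5.3} {t1.3, t4.1, t4.2} {t2.1, t3.3} {t2.2} {t2.3, t3.2} (out.j = stage outer ports)


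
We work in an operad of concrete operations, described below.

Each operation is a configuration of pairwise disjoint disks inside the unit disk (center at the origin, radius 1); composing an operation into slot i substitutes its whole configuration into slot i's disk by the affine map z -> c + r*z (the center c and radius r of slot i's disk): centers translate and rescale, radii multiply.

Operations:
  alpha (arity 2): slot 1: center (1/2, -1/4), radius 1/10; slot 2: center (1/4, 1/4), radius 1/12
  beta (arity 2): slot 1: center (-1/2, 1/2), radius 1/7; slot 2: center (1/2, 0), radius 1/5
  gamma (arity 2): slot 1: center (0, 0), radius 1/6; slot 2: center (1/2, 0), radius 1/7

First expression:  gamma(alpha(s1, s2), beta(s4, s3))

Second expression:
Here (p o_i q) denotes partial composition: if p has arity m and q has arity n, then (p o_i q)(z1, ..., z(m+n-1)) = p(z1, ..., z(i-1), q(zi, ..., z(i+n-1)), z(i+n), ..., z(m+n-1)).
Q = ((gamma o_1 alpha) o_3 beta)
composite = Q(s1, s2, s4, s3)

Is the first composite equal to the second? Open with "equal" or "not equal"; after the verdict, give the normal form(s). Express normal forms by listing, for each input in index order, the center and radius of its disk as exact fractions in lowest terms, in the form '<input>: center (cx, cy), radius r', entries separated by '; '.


equal; the common form is s1: center (1/12, -1/24), radius 1/60; s2: center (1/24, 1/24), radius 1/72; s3: center (4/7, 0), radius 1/35; s4: center (3/7, 1/14), radius 1/49

The first composite normalizes to s1: center (1/12, -1/24), radius 1/60; s2: center (1/24, 1/24), radius 1/72; s3: center (4/7, 0), radius 1/35; s4: center (3/7, 1/14), radius 1/49
The second composite normalizes to s1: center (1/12, -1/24), radius 1/60; s2: center (1/24, 1/24), radius 1/72; s3: center (4/7, 0), radius 1/35; s4: center (3/7, 1/14), radius 1/49
The forms coincide; equal.


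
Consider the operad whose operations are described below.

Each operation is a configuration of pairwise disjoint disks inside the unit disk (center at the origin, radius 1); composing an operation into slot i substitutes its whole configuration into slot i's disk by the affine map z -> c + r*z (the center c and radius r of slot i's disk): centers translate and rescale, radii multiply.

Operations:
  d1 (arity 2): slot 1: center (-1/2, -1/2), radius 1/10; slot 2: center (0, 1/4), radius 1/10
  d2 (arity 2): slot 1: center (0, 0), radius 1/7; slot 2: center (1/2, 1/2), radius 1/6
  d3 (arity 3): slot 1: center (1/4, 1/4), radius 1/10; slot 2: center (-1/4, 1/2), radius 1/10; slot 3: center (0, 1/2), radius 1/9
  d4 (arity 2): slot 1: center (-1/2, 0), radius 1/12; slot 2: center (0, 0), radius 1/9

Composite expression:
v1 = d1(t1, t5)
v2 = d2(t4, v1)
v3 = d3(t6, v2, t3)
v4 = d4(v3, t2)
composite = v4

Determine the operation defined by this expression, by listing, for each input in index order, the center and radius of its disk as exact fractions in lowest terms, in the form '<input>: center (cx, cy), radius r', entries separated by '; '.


Affine substitution under d4: radii multiply and t-centers shift.
t6: after 2 affine steps, its disk has center (-23/48, 1/48), radius 1/120
t4: after 3 affine steps, its disk has center (-25/48, 1/24), radius 1/840
t1: after 4 affine steps, its disk has center (-149/288, 13/288), radius 1/7200
t5: after 4 affine steps, its disk has center (-31/60, 133/2880), radius 1/7200
t3: after 2 affine steps, its disk has center (-1/2, 1/24), radius 1/108
t2: after 1 affine step, its disk has center (0, 0), radius 1/9

t1: center (-149/288, 13/288), radius 1/7200; t2: center (0, 0), radius 1/9; t3: center (-1/2, 1/24), radius 1/108; t4: center (-25/48, 1/24), radius 1/840; t5: center (-31/60, 133/2880), radius 1/7200; t6: center (-23/48, 1/48), radius 1/120


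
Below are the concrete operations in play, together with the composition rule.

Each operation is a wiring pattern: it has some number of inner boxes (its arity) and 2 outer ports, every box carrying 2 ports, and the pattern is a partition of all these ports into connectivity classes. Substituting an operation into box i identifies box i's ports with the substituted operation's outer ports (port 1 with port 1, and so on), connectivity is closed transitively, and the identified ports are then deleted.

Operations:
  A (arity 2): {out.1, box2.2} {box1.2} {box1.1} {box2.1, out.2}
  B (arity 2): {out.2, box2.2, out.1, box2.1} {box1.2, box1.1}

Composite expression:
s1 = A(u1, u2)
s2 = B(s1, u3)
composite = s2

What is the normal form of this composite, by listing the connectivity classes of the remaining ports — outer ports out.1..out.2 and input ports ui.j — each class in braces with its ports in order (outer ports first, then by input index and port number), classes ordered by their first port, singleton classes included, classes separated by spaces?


{out.1, out.2, u3.1, u3.2} {u1.1} {u1.2} {u2.1, u2.2}


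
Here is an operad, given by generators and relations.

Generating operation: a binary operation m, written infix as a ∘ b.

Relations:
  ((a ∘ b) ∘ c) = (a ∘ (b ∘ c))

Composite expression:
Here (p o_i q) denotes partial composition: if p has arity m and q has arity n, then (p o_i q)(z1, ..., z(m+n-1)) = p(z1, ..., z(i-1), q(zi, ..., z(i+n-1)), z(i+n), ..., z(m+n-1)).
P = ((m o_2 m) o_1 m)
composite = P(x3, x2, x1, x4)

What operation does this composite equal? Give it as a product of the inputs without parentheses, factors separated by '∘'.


x3 ∘ x2 ∘ x1 ∘ x4


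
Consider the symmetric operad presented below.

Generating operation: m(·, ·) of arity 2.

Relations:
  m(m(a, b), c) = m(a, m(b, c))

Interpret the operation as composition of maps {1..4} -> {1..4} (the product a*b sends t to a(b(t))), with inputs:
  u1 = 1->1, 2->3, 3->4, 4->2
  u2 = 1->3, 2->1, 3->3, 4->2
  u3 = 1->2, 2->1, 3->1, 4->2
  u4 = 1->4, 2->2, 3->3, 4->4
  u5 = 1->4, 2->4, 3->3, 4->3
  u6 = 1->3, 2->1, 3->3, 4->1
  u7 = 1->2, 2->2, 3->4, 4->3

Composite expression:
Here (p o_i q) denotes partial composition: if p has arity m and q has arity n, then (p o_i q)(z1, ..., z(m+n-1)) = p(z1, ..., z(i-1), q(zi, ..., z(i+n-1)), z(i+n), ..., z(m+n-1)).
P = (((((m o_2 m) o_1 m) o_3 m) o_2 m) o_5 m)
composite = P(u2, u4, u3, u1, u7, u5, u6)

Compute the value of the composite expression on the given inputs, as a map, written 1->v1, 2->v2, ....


1->2, 2->1, 3->2, 4->1

m(u4, u3) = 1->2, 2->4, 3->4, 4->2
m(u2, m(u4, u3)) = 1->1, 2->2, 3->2, 4->1
m(u7, u5) = 1->3, 2->3, 3->4, 4->4
m(u1, m(u7, u5)) = 1->4, 2->4, 3->2, 4->2
m(m(u1, m(u7, u5)), u6) = 1->2, 2->4, 3->2, 4->4
m(m(u2, m(u4, u3)), m(m(u1, m(u7, u5)), u6)) = 1->2, 2->1, 3->2, 4->1


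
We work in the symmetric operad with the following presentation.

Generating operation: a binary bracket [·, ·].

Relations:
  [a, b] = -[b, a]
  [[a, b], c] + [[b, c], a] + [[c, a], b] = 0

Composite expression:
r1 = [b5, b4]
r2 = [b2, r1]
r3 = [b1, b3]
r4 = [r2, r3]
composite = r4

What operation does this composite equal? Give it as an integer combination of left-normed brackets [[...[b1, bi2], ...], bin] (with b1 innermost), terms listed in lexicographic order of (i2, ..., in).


[[[[b1, b3], b2], b4], b5] - [[[[b1, b3], b2], b5], b4] - [[[[b1, b3], b4], b5], b2] + [[[[b1, b3], b5], b4], b2]

Left-normed coefficients sit on the b1-initial expansion words.
Composite bracket: [[b2, [b5, b4]], [b1, b3]]
Expanding via [a, b] = ab - ba: 16 signed words (2^4 = 16).
Only words starting with b1 matter:
  the word b1b3b2b4b5 carries sign +1 and contributes +[[[[b1, b3], b2], b4], b5]
  the word b1b3b2b5b4 carries sign -1 and contributes -[[[[b1, b3], b2], b5], b4]
  the word b1b3b4b5b2 carries sign -1 and contributes -[[[[b1, b3], b4], b5], b2]
  the word b1b3b5b4b2 carries sign +1 and contributes +[[[[b1, b3], b5], b4], b2]


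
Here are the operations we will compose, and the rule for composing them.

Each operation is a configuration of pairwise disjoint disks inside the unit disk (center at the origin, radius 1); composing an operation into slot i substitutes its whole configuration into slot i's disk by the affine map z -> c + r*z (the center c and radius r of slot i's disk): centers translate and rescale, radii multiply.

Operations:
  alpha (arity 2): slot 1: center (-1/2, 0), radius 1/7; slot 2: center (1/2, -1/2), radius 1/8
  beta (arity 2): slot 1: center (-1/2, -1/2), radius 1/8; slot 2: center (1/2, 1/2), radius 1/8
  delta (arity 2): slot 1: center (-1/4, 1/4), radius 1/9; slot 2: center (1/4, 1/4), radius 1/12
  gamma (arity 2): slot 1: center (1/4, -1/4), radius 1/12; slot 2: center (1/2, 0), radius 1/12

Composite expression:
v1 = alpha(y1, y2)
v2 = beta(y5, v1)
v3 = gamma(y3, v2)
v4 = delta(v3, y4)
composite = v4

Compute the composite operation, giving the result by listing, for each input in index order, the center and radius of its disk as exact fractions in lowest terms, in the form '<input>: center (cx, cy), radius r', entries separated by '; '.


Nesting under delta composes maps z -> c + r*z down each y-path.
tracing y3 down its 2-map path: center (-2/9, 2/9), radius 1/108
tracing y5 down its 3-map path: center (-43/216, 53/216), radius 1/864
tracing y1 down its 4-map path: center (-329/1728, 55/216), radius 1/6048
tracing y2 down its 4-map path: center (-109/576, 439/1728), radius 1/6912
tracing y4 down its 1-map path: center (1/4, 1/4), radius 1/12

y1: center (-329/1728, 55/216), radius 1/6048; y2: center (-109/576, 439/1728), radius 1/6912; y3: center (-2/9, 2/9), radius 1/108; y4: center (1/4, 1/4), radius 1/12; y5: center (-43/216, 53/216), radius 1/864


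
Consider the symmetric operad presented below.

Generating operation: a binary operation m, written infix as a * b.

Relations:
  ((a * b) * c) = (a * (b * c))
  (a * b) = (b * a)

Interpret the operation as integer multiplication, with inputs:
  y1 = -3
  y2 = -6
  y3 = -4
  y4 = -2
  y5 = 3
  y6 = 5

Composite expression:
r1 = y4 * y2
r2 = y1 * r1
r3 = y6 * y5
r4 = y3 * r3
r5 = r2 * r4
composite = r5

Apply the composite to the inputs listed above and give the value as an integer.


2160


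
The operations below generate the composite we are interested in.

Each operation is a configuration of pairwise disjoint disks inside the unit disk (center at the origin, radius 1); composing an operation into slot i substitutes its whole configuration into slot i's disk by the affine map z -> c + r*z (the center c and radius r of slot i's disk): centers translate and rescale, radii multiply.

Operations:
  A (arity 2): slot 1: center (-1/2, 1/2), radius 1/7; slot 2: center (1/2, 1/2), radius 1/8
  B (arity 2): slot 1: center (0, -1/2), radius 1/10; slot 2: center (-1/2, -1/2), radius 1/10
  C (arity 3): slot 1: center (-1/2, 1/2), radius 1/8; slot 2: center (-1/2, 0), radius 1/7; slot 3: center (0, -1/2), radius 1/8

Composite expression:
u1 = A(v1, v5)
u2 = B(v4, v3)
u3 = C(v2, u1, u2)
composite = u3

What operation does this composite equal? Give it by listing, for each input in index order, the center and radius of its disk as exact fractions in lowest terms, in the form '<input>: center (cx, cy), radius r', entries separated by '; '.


v1: center (-4/7, 1/14), radius 1/49; v2: center (-1/2, 1/2), radius 1/8; v3: center (-1/16, -9/16), radius 1/80; v4: center (0, -9/16), radius 1/80; v5: center (-3/7, 1/14), radius 1/56


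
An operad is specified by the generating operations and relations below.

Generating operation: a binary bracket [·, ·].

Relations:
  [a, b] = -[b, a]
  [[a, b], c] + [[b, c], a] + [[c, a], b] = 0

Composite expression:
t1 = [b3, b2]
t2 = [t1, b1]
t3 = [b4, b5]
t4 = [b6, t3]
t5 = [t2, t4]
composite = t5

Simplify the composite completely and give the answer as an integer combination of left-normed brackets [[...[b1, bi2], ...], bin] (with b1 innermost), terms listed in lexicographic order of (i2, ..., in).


-[[[[[b1, b2], b3], b4], b5], b6] + [[[[[b1, b2], b3], b5], b4], b6] + [[[[[b1, b2], b3], b6], b4], b5] - [[[[[b1, b2], b3], b6], b5], b4] + [[[[[b1, b3], b2], b4], b5], b6] - [[[[[b1, b3], b2], b5], b4], b6] - [[[[[b1, b3], b2], b6], b4], b5] + [[[[[b1, b3], b2], b6], b5], b4]

In the tensor algebra, words opening b1 carry the b1-anchored form.
Composite bracket: [[[b3, b2], b1], [b6, [b4, b5]]]
Each bracket splits as ab - ba, giving 32 signed words (2^5 = 32).
The b1-initial words carry the normal form:
  b1b2b3b4b5b6 (sign -1) contributes -[[[[[b1, b2], b3], b4], b5], b6]
  b1b2b3b5b4b6 (sign +1) contributes +[[[[[b1, b2], b3], b5], b4], b6]
  b1b2b3b6b4b5 (sign +1) contributes +[[[[[b1, b2], b3], b6], b4], b5]
  b1b2b3b6b5b4 (sign -1) contributes -[[[[[b1, b2], b3], b6], b5], b4]
  b1b3b2b4b5b6 (sign +1) contributes +[[[[[b1, b3], b2], b4], b5], b6]
  b1b3b2b5b4b6 (sign -1) contributes -[[[[[b1, b3], b2], b5], b4], b6]
  b1b3b2b6b4b5 (sign -1) contributes -[[[[[b1, b3], b2], b6], b4], b5]
  b1b3b2b6b5b4 (sign +1) contributes +[[[[[b1, b3], b2], b6], b5], b4]


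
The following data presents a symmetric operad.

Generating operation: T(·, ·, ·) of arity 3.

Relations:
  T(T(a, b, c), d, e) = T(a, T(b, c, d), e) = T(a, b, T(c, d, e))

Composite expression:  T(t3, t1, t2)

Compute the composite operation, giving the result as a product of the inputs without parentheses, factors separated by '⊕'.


t3 ⊕ t1 ⊕ t2

The T-tree's shape is irrelevant; the t-reading-order decides.
T(t3, t1, t2) linearizes to t3 ⊕ t1 ⊕ t2


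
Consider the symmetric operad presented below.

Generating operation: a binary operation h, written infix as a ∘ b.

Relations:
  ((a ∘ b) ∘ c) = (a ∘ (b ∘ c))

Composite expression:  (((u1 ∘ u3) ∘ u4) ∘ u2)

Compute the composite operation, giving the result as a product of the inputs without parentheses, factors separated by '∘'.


u1 ∘ u3 ∘ u4 ∘ u2


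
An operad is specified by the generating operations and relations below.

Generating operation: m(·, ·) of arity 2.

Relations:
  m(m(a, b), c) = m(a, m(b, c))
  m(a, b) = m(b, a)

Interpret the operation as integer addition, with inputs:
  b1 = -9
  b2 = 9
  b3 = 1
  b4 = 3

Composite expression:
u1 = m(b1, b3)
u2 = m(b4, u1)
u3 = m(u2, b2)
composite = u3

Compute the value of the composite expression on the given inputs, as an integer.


m(b1, b3) = -8
m(b4, m(b1, b3)) = -5
m(m(b4, m(b1, b3)), b2) = 4

4


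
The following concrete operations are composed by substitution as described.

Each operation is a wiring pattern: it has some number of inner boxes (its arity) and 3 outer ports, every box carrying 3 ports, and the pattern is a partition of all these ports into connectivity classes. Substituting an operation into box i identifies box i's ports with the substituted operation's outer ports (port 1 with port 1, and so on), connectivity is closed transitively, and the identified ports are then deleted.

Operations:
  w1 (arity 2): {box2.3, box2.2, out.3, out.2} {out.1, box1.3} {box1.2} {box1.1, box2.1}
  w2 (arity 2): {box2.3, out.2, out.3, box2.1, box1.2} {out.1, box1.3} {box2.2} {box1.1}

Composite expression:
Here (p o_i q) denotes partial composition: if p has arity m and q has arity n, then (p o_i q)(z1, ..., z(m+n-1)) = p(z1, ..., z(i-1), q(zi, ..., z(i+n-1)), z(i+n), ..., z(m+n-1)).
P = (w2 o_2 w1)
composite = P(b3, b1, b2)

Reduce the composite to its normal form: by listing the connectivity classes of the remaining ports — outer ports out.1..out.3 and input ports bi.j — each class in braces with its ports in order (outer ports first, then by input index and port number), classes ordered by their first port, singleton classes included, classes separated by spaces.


Two ports join when wires chain via w2-identified ports.
the subtree at w1 composes to {out.1, b1.3} {out.2, out.3, b2.2, b2.3} {b1.1, b2.1} {b1.2} on (b1, b2); out.j = own outer ports
the subtree at w2 composes to {out.1, b3.3} {out.2, out.3, b1.3, b2.2, b2.3, b3.2} {b1.1, b2.1} {b1.2} {b3.1} on (b3, b1, b2); out.j = own outer ports

{out.1, b3.3} {out.2, out.3, b1.3, b2.2, b2.3, b3.2} {b1.1, b2.1} {b1.2} {b3.1}


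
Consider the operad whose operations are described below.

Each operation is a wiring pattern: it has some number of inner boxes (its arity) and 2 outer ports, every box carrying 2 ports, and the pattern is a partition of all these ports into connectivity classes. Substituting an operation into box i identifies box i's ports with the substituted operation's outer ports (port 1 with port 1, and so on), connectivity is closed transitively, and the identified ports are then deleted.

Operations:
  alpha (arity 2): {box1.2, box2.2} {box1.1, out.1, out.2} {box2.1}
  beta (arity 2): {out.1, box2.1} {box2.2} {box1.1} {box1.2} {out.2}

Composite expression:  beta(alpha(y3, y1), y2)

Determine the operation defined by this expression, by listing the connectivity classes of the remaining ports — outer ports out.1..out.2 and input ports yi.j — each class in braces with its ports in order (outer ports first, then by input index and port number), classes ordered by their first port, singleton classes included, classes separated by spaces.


{out.1, y2.1} {out.2} {y1.1} {y1.2, y3.2} {y2.2} {y3.1}


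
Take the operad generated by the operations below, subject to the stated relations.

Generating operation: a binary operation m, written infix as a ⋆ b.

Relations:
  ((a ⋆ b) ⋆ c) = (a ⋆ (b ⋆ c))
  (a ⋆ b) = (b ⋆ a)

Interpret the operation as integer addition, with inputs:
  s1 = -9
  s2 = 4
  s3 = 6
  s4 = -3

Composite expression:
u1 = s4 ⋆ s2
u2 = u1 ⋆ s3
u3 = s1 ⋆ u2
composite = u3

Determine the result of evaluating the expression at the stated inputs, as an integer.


-2

(s4 ⋆ s2) = 1
((s4 ⋆ s2) ⋆ s3) = 7
(s1 ⋆ ((s4 ⋆ s2) ⋆ s3)) = -2


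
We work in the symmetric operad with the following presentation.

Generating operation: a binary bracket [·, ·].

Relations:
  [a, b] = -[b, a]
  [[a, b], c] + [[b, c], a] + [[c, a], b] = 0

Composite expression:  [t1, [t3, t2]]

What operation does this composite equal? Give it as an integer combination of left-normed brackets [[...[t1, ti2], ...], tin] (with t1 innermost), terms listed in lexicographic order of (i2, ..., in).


-[[t1, t2], t3] + [[t1, t3], t2]

A multilinear Lie element is pinned by t1-initial words (t1 innermost).
Composite bracket: [t1, [t3, t2]]
Applying ab - ba throughout gives 4 signed words (2^2 = 4).
Only words starting with t1 matter:
  the word t1t2t3 carries sign -1 and contributes -[[t1, t2], t3]
  the word t1t3t2 carries sign +1 and contributes +[[t1, t3], t2]
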